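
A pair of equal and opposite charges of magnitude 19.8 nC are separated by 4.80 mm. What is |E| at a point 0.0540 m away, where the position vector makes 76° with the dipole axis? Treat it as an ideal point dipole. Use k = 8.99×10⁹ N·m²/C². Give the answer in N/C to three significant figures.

E ≈ 5880 N/C

Dipole moment p = qd = (1.98×10⁻⁸ C)(0.00480 m) = 9.504×10⁻¹¹ C·m.
At angle θ the dipole field magnitude is E = (kp/r³)·√(1 + 3cos²θ).
kp/r³ = (8.99×10⁹)(9.504×10⁻¹¹) / (0.0540)³ = 5426 N/C.
√(1 + 3cos²76°) = √(1 + 3·0.0585) = √1.1756 ≈ 1.0842.
E ≈ 5426 × 1.084 = 5883 N/C.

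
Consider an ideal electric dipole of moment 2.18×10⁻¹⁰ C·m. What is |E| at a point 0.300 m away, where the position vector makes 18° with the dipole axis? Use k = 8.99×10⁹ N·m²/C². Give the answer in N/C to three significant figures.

E ≈ 140 N/C

At angle θ the dipole field magnitude is E = (kp/r³)·√(1 + 3cos²θ).
kp/r³ = (8.99×10⁹)(2.18×10⁻¹⁰) / (0.300)³ = 72.59 N/C.
√(1 + 3cos²18°) = √(1 + 3·0.9045) = √3.7135 ≈ 1.9271.
E ≈ 72.59 × 1.927 = 139.9 N/C.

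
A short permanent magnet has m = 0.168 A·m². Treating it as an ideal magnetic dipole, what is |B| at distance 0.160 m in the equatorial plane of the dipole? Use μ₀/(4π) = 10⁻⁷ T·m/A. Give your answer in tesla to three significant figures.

B ≈ 4.10×10⁻⁶ T

In the equatorial plane B = (μ₀/4π)·m/r³ (half the axial value).
B = (10⁻⁷)·(0.168) / (0.160)³ = 4.102×10⁻⁶ T.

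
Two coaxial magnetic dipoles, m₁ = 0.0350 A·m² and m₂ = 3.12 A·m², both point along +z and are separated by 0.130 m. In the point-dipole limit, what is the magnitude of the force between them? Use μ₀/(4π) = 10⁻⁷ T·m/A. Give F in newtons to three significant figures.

F ≈ 2.29×10⁻⁴ N

On-axis B of dipole 1: B = (μ₀/4π)·2m₁/r³. Force on dipole 2: F = m₂·dB/dr.
dB/dr = −(μ₀/4π)·6m₁/r⁴, so |F| = (μ₀/4π)·6m₁m₂/r⁴.
F = 6(10⁻⁷)(0.0350)(3.12)/(0.130)⁴ = 2.294×10⁻⁴ N.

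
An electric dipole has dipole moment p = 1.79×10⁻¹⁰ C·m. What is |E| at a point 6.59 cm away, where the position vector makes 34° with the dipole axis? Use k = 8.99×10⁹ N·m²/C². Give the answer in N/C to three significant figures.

At angle θ the dipole field magnitude is E = (kp/r³)·√(1 + 3cos²θ).
kp/r³ = (8.99×10⁹)(1.79×10⁻¹⁰) / (0.0659)³ = 5623 N/C.
√(1 + 3cos²34°) = √(1 + 3·0.6873) = √3.0619 ≈ 1.7498.
E ≈ 5623 × 1.750 = 9839 N/C.

E ≈ 9840 N/C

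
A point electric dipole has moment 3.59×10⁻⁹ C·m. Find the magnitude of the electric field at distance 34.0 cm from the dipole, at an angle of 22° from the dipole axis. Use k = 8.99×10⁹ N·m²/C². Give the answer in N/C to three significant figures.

At angle θ the dipole field magnitude is E = (kp/r³)·√(1 + 3cos²θ).
kp/r³ = (8.99×10⁹)(3.59×10⁻⁹) / (0.340)³ = 821.1 N/C.
√(1 + 3cos²22°) = √(1 + 3·0.8597) = √3.5790 ≈ 1.8918.
E ≈ 821.1 × 1.892 = 1553 N/C.

E ≈ 1550 N/C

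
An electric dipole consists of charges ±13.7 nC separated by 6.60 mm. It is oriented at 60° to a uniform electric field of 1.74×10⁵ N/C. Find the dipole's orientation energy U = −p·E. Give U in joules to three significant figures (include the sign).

Dipole moment p = qd = (1.37×10⁻⁸ C)(0.00660 m) = 9.042×10⁻¹¹ C·m.
U = −p·E = −pE cosθ.
U = −(9.042×10⁻¹¹)(1.74×10⁵)·cos60° = -7.867×10⁻⁶ J.

U ≈ -7.87×10⁻⁶ J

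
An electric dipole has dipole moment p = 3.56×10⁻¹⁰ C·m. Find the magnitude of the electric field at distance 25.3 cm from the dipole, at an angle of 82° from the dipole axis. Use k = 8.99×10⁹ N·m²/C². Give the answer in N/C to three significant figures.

E ≈ 203 N/C

At angle θ the dipole field magnitude is E = (kp/r³)·√(1 + 3cos²θ).
kp/r³ = (8.99×10⁹)(3.56×10⁻¹⁰) / (0.253)³ = 197.6 N/C.
√(1 + 3cos²82°) = √(1 + 3·0.0194) = √1.0581 ≈ 1.0286.
E ≈ 197.6 × 1.029 = 203.3 N/C.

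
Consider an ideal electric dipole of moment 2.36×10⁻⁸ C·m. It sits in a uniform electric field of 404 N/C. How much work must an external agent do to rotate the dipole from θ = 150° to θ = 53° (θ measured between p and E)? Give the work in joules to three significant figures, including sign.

W_ext = ΔU = U(θ₂) − U(θ₁) = −pE cosθ₂ − (−pE cosθ₁) = pE(cosθ₁ − cosθ₂).
W = (2.36×10⁻⁸)(404)·(cos150° − cos53°) = (9.534×10⁻⁶)·(-1.4678) = -1.399×10⁻⁵ J.

W ≈ -1.40×10⁻⁵ J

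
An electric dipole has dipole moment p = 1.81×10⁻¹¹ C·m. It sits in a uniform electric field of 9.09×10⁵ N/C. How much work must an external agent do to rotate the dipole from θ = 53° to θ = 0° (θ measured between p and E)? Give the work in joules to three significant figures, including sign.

W ≈ -6.55×10⁻⁶ J

W_ext = ΔU = U(θ₂) − U(θ₁) = −pE cosθ₂ − (−pE cosθ₁) = pE(cosθ₁ − cosθ₂).
W = (1.81×10⁻¹¹)(9.09×10⁵)·(cos53° − cos0°) = (1.645×10⁻⁵)·(-0.3982) = -6.551×10⁻⁶ J.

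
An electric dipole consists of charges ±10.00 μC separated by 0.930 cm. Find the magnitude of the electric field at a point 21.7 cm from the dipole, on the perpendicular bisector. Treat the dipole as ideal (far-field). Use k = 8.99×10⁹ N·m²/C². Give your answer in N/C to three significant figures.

E ≈ 8.18×10⁴ N/C

Dipole moment p = qd = (1.00×10⁻⁵ C)(0.00930 m) = 9.30×10⁻⁸ C·m.
On the perpendicular bisector E = kp/r³ (half the axial value at the same distance).
E = (8.99×10⁹)(9.30×10⁻⁸) / (0.217)³ = 8.182×10⁴ N/C.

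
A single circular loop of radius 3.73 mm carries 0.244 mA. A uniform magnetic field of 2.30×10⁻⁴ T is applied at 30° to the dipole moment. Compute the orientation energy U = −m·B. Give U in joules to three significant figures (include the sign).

U ≈ -2.12×10⁻¹² J

Magnetic moment m = IA = Iπa² = (2.44×10⁻⁴)·π·(0.00373)² = 1.066×10⁻⁸ A·m².
U = −m·B = −mB cosθ.
U = −(1.066×10⁻⁸)(2.30×10⁻⁴)·cos30° = -2.123×10⁻¹² J.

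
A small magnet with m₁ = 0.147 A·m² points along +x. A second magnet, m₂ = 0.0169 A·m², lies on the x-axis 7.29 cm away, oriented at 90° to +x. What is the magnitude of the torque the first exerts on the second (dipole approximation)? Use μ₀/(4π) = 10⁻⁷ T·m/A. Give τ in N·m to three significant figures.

Dipole B is on the axis of dipole A, so B₁ there is axial: B₁ = (μ₀/4π)·2m₁/r³ along +x.
B₁ = 2(10⁻⁷)(0.147)/(0.0729)³ = 7.589×10⁻⁵ T.
τ = m₂ B₁ sinθ.
τ = (0.0169)(7.589×10⁻⁵)·sin90° = 1.282×10⁻⁶ N·m.

τ ≈ 1.28×10⁻⁶ N·m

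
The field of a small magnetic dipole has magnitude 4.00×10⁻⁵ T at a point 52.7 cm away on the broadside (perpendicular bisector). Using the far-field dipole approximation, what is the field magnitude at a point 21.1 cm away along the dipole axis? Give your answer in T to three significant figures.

Dipole fields scale as 1/r³ in the far field.
The axial field is twice the equatorial field at the same r, so the geometry factor is 2/1.
B₂ = B₁ · (2/1) · (r₁/r₂)³ = 4.00×10⁻⁵ · 2 · (52.7/21.1)³.
(r₁/r₂)³ = (2.498)³ = 15.58.
B₂ ≈ 0.001246 T.

B ≈ 0.00125 T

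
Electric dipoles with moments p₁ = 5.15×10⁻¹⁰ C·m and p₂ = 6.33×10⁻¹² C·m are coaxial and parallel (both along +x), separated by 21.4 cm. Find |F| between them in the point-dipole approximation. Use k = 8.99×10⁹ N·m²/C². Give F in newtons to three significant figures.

On-axis field of dipole 1 at distance r: E = 2kp₁/r³. Force on dipole 2 is F = p₂·dE/dr (gradient along axis).
dE/dr = −6kp₁/r⁴, so |F| = 6kp₁p₂/r⁴ (attractive for aligned moments).
F = 6(8.99×10⁹)(5.15×10⁻¹⁰)(6.33×10⁻¹²)/(0.214)⁴ = 8.384×10⁻⁸ N.

F ≈ 8.38×10⁻⁸ N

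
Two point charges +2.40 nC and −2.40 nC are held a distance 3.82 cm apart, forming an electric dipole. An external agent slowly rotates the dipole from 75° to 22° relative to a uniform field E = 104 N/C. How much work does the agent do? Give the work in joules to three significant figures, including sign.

W ≈ -6.37×10⁻⁹ J

Dipole moment p = qd = (2.40×10⁻⁹ C)(0.0382 m) = 9.168×10⁻¹¹ C·m.
W_ext = ΔU = U(θ₂) − U(θ₁) = −pE cosθ₂ − (−pE cosθ₁) = pE(cosθ₁ − cosθ₂).
W = (9.168×10⁻¹¹)(104)·(cos75° − cos22°) = (9.535×10⁻⁹)·(-0.6684) = -6.373×10⁻⁹ J.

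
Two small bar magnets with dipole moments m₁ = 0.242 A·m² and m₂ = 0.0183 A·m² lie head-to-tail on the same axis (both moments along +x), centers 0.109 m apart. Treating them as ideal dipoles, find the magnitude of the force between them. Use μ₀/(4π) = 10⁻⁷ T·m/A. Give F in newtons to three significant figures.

F ≈ 1.88×10⁻⁵ N

On-axis B of dipole 1: B = (μ₀/4π)·2m₁/r³. Force on dipole 2: F = m₂·dB/dr.
dB/dr = −(μ₀/4π)·6m₁/r⁴, so |F| = (μ₀/4π)·6m₁m₂/r⁴.
F = 6(10⁻⁷)(0.242)(0.0183)/(0.109)⁴ = 1.882×10⁻⁵ N.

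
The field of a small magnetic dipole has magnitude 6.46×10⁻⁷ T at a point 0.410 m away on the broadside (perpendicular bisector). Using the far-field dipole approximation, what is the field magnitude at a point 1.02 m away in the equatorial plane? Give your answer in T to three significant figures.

B ≈ 4.20×10⁻⁸ T

Dipole fields scale as 1/r³ in the far field; the geometry is the same at both points.
B₂ = B₁ · (r₁/r₂)³ = 6.46×10⁻⁷ · (0.410/1.02)³.
(r₁/r₂)³ = (0.402)³ = 0.06495.
B₂ ≈ 4.195×10⁻⁸ T.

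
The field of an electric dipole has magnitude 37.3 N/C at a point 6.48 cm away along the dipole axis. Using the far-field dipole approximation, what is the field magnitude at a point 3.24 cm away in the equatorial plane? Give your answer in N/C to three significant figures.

E ≈ 149 N/C

Dipole fields scale as 1/r³ in the far field.
The axial field is twice the equatorial field at the same r, so the geometry factor is 1/2.
E₂ = E₁ · (1/2) · (r₁/r₂)³ = 37.3 · 0.5 · (6.48/3.24)³.
(r₁/r₂)³ = (2)³ = 8.
E₂ ≈ 149.2 N/C.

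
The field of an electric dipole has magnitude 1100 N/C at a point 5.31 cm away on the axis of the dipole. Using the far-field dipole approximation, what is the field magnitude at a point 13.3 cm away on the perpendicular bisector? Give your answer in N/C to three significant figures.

Dipole fields scale as 1/r³ in the far field.
The axial field is twice the equatorial field at the same r, so the geometry factor is 1/2.
E₂ = E₁ · (1/2) · (r₁/r₂)³ = 1100 · 0.5 · (5.31/13.3)³.
(r₁/r₂)³ = (0.3992)³ = 0.06364.
E₂ ≈ 35.00 N/C.

E ≈ 35.0 N/C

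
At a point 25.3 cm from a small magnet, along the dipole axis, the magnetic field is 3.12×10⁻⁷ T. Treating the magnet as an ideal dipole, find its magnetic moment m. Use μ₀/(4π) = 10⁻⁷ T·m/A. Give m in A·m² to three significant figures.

m ≈ 0.0253 A·m²

On axis B = (μ₀/4π)·2m/r³, so m = Br³·4π/(μ₀·2).
m = (3.12×10⁻⁷)·(0.253)³ / (2·10⁻⁷) = 0.02526 A·m².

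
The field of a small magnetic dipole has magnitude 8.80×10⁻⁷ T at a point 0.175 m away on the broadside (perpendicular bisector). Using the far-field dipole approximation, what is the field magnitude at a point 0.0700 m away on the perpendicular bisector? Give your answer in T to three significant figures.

B ≈ 1.37×10⁻⁵ T

Dipole fields scale as 1/r³ in the far field; the geometry is the same at both points.
B₂ = B₁ · (r₁/r₂)³ = 8.80×10⁻⁷ · (0.175/0.0700)³.
(r₁/r₂)³ = (2.5)³ = 15.62.
B₂ ≈ 1.375×10⁻⁵ T.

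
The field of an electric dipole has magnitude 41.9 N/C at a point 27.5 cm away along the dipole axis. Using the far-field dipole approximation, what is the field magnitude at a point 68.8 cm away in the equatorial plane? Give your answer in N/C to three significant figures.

Dipole fields scale as 1/r³ in the far field.
The axial field is twice the equatorial field at the same r, so the geometry factor is 1/2.
E₂ = E₁ · (1/2) · (r₁/r₂)³ = 41.9 · 0.5 · (27.5/68.8)³.
(r₁/r₂)³ = (0.3997)³ = 0.06386.
E₂ ≈ 1.338 N/C.

E ≈ 1.34 N/C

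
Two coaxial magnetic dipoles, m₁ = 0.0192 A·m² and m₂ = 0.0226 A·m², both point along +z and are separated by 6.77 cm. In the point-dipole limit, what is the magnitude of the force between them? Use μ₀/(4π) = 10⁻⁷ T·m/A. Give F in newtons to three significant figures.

F ≈ 1.24×10⁻⁵ N

On-axis B of dipole 1: B = (μ₀/4π)·2m₁/r³. Force on dipole 2: F = m₂·dB/dr.
dB/dr = −(μ₀/4π)·6m₁/r⁴, so |F| = (μ₀/4π)·6m₁m₂/r⁴.
F = 6(10⁻⁷)(0.0192)(0.0226)/(0.0677)⁴ = 1.239×10⁻⁵ N.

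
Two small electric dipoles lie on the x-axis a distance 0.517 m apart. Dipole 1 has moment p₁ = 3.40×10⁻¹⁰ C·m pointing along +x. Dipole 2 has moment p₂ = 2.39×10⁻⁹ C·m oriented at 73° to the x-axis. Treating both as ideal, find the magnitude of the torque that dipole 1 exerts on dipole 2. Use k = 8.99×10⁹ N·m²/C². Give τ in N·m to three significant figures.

τ ≈ 1.01×10⁻⁷ N·m

The second dipole sits on the axis of the first, so the field there is axial: E₁ = 2kp₁/r³ along +x.
E₁ = 2(8.99×10⁹)(3.40×10⁻¹⁰)/(0.517)³ = 44.24 N/C.
Torque on the second dipole: τ = p₂ E₁ sinθ.
τ = (2.39×10⁻⁹)(44.24)·sin73° = 1.011×10⁻⁷ N·m.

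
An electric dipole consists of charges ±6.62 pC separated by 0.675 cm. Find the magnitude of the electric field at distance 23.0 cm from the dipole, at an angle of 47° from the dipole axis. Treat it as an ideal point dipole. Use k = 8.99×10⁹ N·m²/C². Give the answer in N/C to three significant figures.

E ≈ 0.0511 N/C

Dipole moment p = qd = (6.62×10⁻¹² C)(0.00675 m) = 4.469×10⁻¹⁴ C·m.
At angle θ the dipole field magnitude is E = (kp/r³)·√(1 + 3cos²θ).
kp/r³ = (8.99×10⁹)(4.469×10⁻¹⁴) / (0.230)³ = 0.03302 N/C.
√(1 + 3cos²47°) = √(1 + 3·0.4651) = √2.3954 ≈ 1.5477.
E ≈ 0.03302 × 1.548 = 0.05111 N/C.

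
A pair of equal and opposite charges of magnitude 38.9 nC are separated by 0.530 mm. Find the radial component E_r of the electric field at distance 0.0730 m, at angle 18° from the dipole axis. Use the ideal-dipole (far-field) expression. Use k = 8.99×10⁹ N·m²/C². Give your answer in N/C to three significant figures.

E_r ≈ 906 N/C

Dipole moment p = qd = (3.89×10⁻⁸ C)(5.30×10⁻⁴ m) = 2.062×10⁻¹¹ C·m.
For a dipole, E_r = (2kp cosθ)/r³.
kp/r³ = (8.99×10⁹)(2.062×10⁻¹¹)/(0.0730)³ = 476.5 N/C.
E_r = 2·476.5·cos18° = 906.4 N/C.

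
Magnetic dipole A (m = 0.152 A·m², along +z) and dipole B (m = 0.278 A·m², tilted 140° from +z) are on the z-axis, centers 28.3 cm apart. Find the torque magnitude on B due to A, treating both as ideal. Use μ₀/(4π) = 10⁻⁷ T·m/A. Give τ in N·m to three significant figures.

Dipole B is on the axis of dipole A, so B₁ there is axial: B₁ = (μ₀/4π)·2m₁/r³ along +z.
B₁ = 2(10⁻⁷)(0.152)/(0.283)³ = 1.341×10⁻⁶ T.
τ = m₂ B₁ sinθ.
τ = (0.278)(1.341×10⁻⁶)·sin140° = 2.397×10⁻⁷ N·m.

τ ≈ 2.40×10⁻⁷ N·m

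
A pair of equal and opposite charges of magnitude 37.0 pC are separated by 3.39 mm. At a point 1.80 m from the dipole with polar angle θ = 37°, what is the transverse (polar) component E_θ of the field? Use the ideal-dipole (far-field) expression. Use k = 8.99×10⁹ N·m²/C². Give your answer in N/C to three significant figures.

E_θ ≈ 1.16×10⁻⁴ N/C

Dipole moment p = qd = (3.70×10⁻¹¹ C)(0.00339 m) = 1.254×10⁻¹³ C·m.
For a dipole, E_θ = (kp sinθ)/r³.
kp/r³ = (8.99×10⁹)(1.254×10⁻¹³)/(1.80)³ = 1.933×10⁻⁴ N/C.
E_θ = 1.933×10⁻⁴·sin37° = 1.163×10⁻⁴ N/C.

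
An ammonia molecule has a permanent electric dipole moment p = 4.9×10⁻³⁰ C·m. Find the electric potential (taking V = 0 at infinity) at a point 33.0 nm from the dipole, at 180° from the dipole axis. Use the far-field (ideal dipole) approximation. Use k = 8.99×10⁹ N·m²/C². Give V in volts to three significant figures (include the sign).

The dipole potential is V = kp cosθ / r².
V = (8.99×10⁹)(4.90×10⁻³⁰)·cos180° / (3.30×10⁻⁸)² = -4.045×10⁻⁵ V.

V ≈ -4.05×10⁻⁵ V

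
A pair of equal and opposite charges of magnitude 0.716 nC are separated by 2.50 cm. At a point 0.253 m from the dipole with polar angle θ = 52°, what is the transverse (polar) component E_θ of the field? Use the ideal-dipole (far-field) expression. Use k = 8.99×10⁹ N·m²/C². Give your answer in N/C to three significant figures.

Dipole moment p = qd = (7.16×10⁻¹⁰ C)(0.0250 m) = 1.79×10⁻¹¹ C·m.
For a dipole, E_θ = (kp sinθ)/r³.
kp/r³ = (8.99×10⁹)(1.79×10⁻¹¹)/(0.253)³ = 9.937 N/C.
E_θ = 9.937·sin52° = 7.830 N/C.

E_θ ≈ 7.83 N/C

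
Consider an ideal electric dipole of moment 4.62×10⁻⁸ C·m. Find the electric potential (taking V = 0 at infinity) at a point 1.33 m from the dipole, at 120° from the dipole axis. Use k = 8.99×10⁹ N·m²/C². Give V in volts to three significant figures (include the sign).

The dipole potential is V = kp cosθ / r².
V = (8.99×10⁹)(4.62×10⁻⁸)·cos120° / (1.33)² = -117.4 V.

V ≈ -117 V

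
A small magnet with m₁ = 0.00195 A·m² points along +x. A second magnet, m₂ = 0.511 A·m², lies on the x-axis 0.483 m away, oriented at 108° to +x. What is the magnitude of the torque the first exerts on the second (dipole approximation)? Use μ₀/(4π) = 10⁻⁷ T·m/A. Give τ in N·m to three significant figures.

Dipole B is on the axis of dipole A, so B₁ there is axial: B₁ = (μ₀/4π)·2m₁/r³ along +x.
B₁ = 2(10⁻⁷)(0.00195)/(0.483)³ = 3.461×10⁻⁹ T.
τ = m₂ B₁ sinθ.
τ = (0.511)(3.461×10⁻⁹)·sin108° = 1.682×10⁻⁹ N·m.

τ ≈ 1.68×10⁻⁹ N·m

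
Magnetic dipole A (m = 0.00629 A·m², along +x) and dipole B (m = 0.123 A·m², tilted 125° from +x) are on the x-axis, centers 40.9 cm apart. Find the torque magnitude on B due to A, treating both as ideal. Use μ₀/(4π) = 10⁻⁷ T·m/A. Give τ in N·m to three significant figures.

Dipole B is on the axis of dipole A, so B₁ there is axial: B₁ = (μ₀/4π)·2m₁/r³ along +x.
B₁ = 2(10⁻⁷)(0.00629)/(0.409)³ = 1.839×10⁻⁸ T.
τ = m₂ B₁ sinθ.
τ = (0.123)(1.839×10⁻⁸)·sin125° = 1.853×10⁻⁹ N·m.

τ ≈ 1.85×10⁻⁹ N·m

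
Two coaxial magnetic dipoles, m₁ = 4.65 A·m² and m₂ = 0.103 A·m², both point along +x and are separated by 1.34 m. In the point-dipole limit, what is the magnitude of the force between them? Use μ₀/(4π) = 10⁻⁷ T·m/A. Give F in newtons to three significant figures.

F ≈ 8.91×10⁻⁸ N

On-axis B of dipole 1: B = (μ₀/4π)·2m₁/r³. Force on dipole 2: F = m₂·dB/dr.
dB/dr = −(μ₀/4π)·6m₁/r⁴, so |F| = (μ₀/4π)·6m₁m₂/r⁴.
F = 6(10⁻⁷)(4.65)(0.103)/(1.34)⁴ = 8.913×10⁻⁸ N.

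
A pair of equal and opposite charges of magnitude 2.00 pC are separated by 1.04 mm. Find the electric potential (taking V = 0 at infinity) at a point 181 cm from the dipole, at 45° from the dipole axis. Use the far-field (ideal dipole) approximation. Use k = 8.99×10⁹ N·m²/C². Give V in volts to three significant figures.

V ≈ 4.04×10⁻⁶ V

Dipole moment p = qd = (2.00×10⁻¹² C)(0.00104 m) = 2.08×10⁻¹⁵ C·m.
The dipole potential is V = kp cosθ / r².
V = (8.99×10⁹)(2.08×10⁻¹⁵)·cos45° / (1.81)² = 4.036×10⁻⁶ V.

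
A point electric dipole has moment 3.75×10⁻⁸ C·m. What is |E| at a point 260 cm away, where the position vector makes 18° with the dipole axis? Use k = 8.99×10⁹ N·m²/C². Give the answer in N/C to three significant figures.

E ≈ 37.0 N/C

At angle θ the dipole field magnitude is E = (kp/r³)·√(1 + 3cos²θ).
kp/r³ = (8.99×10⁹)(3.75×10⁻⁸) / (2.60)³ = 19.18 N/C.
√(1 + 3cos²18°) = √(1 + 3·0.9045) = √3.7135 ≈ 1.9271.
E ≈ 19.18 × 1.927 = 36.96 N/C.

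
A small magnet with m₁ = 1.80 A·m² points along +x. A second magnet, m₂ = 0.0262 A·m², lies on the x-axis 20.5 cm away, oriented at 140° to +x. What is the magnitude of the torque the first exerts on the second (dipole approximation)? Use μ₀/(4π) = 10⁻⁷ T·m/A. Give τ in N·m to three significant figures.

Dipole B is on the axis of dipole A, so B₁ there is axial: B₁ = (μ₀/4π)·2m₁/r³ along +x.
B₁ = 2(10⁻⁷)(1.80)/(0.205)³ = 4.179×10⁻⁵ T.
τ = m₂ B₁ sinθ.
τ = (0.0262)(4.179×10⁻⁵)·sin140° = 7.037×10⁻⁷ N·m.

τ ≈ 7.04×10⁻⁷ N·m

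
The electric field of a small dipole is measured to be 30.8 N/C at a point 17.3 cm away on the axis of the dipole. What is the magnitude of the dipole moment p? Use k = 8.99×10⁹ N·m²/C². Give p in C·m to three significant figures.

On axis E = 2kp/r³, so p = Er³/(2k).
p = (30.8)·(0.173)³ / (2·8.99×10⁹) = 8.870×10⁻¹² C·m.

p ≈ 8.87×10⁻¹² C·m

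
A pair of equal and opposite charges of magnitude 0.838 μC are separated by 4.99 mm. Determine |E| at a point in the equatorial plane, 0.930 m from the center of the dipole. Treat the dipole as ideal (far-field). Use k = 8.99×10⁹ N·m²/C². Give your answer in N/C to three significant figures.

E ≈ 46.7 N/C

Dipole moment p = qd = (8.38×10⁻⁷ C)(0.00499 m) = 4.182×10⁻⁹ C·m.
In the equatorial plane E = kp/r³.
E = (8.99×10⁹)(4.182×10⁻⁹) / (0.930)³ = 46.74 N/C.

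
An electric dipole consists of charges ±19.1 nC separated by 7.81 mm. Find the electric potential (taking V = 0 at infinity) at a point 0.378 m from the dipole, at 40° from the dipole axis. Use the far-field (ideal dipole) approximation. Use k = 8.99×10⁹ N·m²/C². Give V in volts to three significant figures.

Dipole moment p = qd = (1.91×10⁻⁸ C)(0.00781 m) = 1.492×10⁻¹⁰ C·m.
The dipole potential is V = kp cosθ / r².
V = (8.99×10⁹)(1.492×10⁻¹⁰)·cos40° / (0.378)² = 7.191 V.

V ≈ 7.19 V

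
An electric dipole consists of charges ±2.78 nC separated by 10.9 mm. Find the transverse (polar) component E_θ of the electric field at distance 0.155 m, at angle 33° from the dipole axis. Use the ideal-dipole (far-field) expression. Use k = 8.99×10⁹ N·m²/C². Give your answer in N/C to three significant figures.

E_θ ≈ 39.8 N/C

Dipole moment p = qd = (2.78×10⁻⁹ C)(0.0109 m) = 3.03×10⁻¹¹ C·m.
For a dipole, E_θ = (kp sinθ)/r³.
kp/r³ = (8.99×10⁹)(3.03×10⁻¹¹)/(0.155)³ = 73.15 N/C.
E_θ = 73.15·sin33° = 39.84 N/C.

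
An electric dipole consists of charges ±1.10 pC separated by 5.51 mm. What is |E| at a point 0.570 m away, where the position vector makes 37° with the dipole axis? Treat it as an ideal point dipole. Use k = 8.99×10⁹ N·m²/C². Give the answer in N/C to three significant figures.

Dipole moment p = qd = (1.10×10⁻¹² C)(0.00551 m) = 6.061×10⁻¹⁵ C·m.
At angle θ the dipole field magnitude is E = (kp/r³)·√(1 + 3cos²θ).
kp/r³ = (8.99×10⁹)(6.061×10⁻¹⁵) / (0.570)³ = 2.942×10⁻⁴ N/C.
√(1 + 3cos²37°) = √(1 + 3·0.6378) = √2.9135 ≈ 1.7069.
E ≈ 2.942×10⁻⁴ × 1.707 = 5.022×10⁻⁴ N/C.

E ≈ 5.02×10⁻⁴ N/C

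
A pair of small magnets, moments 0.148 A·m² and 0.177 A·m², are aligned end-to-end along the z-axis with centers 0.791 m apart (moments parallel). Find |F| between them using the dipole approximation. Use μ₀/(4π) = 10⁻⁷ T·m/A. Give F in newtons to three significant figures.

F ≈ 4.01×10⁻⁸ N

On-axis B of dipole 1: B = (μ₀/4π)·2m₁/r³. Force on dipole 2: F = m₂·dB/dr.
dB/dr = −(μ₀/4π)·6m₁/r⁴, so |F| = (μ₀/4π)·6m₁m₂/r⁴.
F = 6(10⁻⁷)(0.148)(0.177)/(0.791)⁴ = 4.015×10⁻⁸ N.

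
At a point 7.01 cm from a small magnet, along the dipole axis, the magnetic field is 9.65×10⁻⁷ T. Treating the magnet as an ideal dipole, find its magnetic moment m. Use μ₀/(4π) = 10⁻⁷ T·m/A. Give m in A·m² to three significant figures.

m ≈ 0.00166 A·m²

On axis B = (μ₀/4π)·2m/r³, so m = Br³·4π/(μ₀·2).
m = (9.65×10⁻⁷)·(0.0701)³ / (2·10⁻⁷) = 0.001662 A·m².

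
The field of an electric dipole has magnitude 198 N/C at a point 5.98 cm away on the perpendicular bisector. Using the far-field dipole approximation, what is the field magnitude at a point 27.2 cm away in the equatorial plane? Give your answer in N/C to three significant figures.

E ≈ 2.10 N/C

Dipole fields scale as 1/r³ in the far field; the geometry is the same at both points.
E₂ = E₁ · (r₁/r₂)³ = 198 · (5.98/27.2)³.
(r₁/r₂)³ = (0.2199)³ = 0.01063.
E₂ ≈ 2.104 N/C.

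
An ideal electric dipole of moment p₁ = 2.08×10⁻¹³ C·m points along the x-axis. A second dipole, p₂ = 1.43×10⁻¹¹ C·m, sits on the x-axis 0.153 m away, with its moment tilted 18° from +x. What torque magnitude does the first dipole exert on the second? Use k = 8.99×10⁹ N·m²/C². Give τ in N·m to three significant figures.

τ ≈ 4.61×10⁻¹² N·m

The second dipole sits on the axis of the first, so the field there is axial: E₁ = 2kp₁/r³ along +x.
E₁ = 2(8.99×10⁹)(2.08×10⁻¹³)/(0.153)³ = 1.044 N/C.
Torque on the second dipole: τ = p₂ E₁ sinθ.
τ = (1.43×10⁻¹¹)(1.044)·sin18° = 4.614×10⁻¹² N·m.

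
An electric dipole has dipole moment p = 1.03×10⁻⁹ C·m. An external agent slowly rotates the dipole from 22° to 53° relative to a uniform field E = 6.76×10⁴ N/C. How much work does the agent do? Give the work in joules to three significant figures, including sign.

W_ext = ΔU = U(θ₂) − U(θ₁) = −pE cosθ₂ − (−pE cosθ₁) = pE(cosθ₁ − cosθ₂).
W = (1.03×10⁻⁹)(6.76×10⁴)·(cos22° − cos53°) = (6.963×10⁻⁵)·(+0.3254) = 2.265×10⁻⁵ J.

W ≈ 2.27×10⁻⁵ J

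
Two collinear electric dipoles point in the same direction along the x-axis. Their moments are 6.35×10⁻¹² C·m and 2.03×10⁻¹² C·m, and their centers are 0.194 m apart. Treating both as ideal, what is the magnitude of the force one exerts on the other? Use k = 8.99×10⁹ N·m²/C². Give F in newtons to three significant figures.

On-axis field of dipole 1 at distance r: E = 2kp₁/r³. Force on dipole 2 is F = p₂·dE/dr (gradient along axis).
dE/dr = −6kp₁/r⁴, so |F| = 6kp₁p₂/r⁴ (attractive for aligned moments).
F = 6(8.99×10⁹)(6.35×10⁻¹²)(2.03×10⁻¹²)/(0.194)⁴ = 4.909×10⁻¹⁰ N.

F ≈ 4.91×10⁻¹⁰ N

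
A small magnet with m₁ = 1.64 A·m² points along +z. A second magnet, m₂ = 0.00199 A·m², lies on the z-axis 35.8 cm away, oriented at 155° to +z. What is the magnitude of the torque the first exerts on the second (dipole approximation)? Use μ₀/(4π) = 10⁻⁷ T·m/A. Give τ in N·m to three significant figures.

Dipole B is on the axis of dipole A, so B₁ there is axial: B₁ = (μ₀/4π)·2m₁/r³ along +z.
B₁ = 2(10⁻⁷)(1.64)/(0.358)³ = 7.149×10⁻⁶ T.
τ = m₂ B₁ sinθ.
τ = (0.00199)(7.149×10⁻⁶)·sin155° = 6.012×10⁻⁹ N·m.

τ ≈ 6.01×10⁻⁹ N·m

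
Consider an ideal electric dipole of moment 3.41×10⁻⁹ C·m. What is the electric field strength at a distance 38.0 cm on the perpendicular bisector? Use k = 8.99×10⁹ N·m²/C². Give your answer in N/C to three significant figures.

E ≈ 559 N/C

On the perpendicular bisector E = kp/r³ (half the axial value at the same distance).
E = (8.99×10⁹)(3.41×10⁻⁹) / (0.380)³ = 558.7 N/C.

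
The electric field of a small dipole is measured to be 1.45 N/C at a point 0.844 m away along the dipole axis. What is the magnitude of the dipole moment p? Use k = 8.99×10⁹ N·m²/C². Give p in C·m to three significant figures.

p ≈ 4.85×10⁻¹¹ C·m

On axis E = 2kp/r³, so p = Er³/(2k).
p = (1.45)·(0.844)³ / (2·8.99×10⁹) = 4.848×10⁻¹¹ C·m.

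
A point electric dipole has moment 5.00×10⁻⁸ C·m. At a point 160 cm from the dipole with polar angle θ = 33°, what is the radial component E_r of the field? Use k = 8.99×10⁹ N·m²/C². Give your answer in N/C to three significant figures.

E_r ≈ 184 N/C

For a dipole, E_r = (2kp cosθ)/r³.
kp/r³ = (8.99×10⁹)(5.00×10⁻⁸)/(1.60)³ = 109.7 N/C.
E_r = 2·109.7·cos33° = 184.1 N/C.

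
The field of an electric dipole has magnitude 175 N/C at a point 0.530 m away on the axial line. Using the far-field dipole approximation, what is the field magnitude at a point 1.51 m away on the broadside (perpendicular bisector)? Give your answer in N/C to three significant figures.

Dipole fields scale as 1/r³ in the far field.
The axial field is twice the equatorial field at the same r, so the geometry factor is 1/2.
E₂ = E₁ · (1/2) · (r₁/r₂)³ = 175 · 0.5 · (0.530/1.51)³.
(r₁/r₂)³ = (0.351)³ = 0.04324.
E₂ ≈ 3.784 N/C.

E ≈ 3.78 N/C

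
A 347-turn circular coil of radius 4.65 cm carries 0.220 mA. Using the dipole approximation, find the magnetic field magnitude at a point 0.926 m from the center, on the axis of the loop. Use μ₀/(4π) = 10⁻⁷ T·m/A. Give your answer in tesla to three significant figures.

B ≈ 1.31×10⁻¹⁰ T

m = NIA = NIπa² = 347·(2.20×10⁻⁴)·π·(0.0465)² = 5.186×10⁻⁴ A·m².
On axis B = (μ₀/4π)·2m/r³.
B = 2·(10⁻⁷)·(5.186×10⁻⁴) / (0.926)³ = 1.306×10⁻¹⁰ T.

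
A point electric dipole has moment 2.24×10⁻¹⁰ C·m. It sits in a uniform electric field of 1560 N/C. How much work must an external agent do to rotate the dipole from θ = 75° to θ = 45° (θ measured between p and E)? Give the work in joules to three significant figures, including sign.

W ≈ -1.57×10⁻⁷ J

W_ext = ΔU = U(θ₂) − U(θ₁) = −pE cosθ₂ − (−pE cosθ₁) = pE(cosθ₁ − cosθ₂).
W = (2.24×10⁻¹⁰)(1560)·(cos75° − cos45°) = (3.494×10⁻⁷)·(-0.4483) = -1.566×10⁻⁷ J.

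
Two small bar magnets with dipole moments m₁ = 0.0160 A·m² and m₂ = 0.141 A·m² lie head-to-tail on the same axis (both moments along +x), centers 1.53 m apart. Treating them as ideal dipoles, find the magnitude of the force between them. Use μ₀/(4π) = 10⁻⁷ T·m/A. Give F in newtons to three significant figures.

F ≈ 2.47×10⁻¹⁰ N

On-axis B of dipole 1: B = (μ₀/4π)·2m₁/r³. Force on dipole 2: F = m₂·dB/dr.
dB/dr = −(μ₀/4π)·6m₁/r⁴, so |F| = (μ₀/4π)·6m₁m₂/r⁴.
F = 6(10⁻⁷)(0.0160)(0.141)/(1.53)⁴ = 2.470×10⁻¹⁰ N.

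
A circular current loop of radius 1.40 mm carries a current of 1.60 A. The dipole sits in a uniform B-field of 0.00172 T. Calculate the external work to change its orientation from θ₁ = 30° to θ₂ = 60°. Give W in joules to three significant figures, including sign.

W ≈ 6.20×10⁻⁹ J

Magnetic moment m = IA = Iπa² = (1.60)·π·(0.00140)² = 9.852×10⁻⁶ A·m².
W_ext = ΔU = −mB cosθ₂ + mB cosθ₁ = mB(cosθ₁ − cosθ₂).
W = (9.852×10⁻⁶)(0.00172)·(cos30° − cos60°) = (1.695×10⁻⁸)·(+0.3660) = 6.202×10⁻⁹ J.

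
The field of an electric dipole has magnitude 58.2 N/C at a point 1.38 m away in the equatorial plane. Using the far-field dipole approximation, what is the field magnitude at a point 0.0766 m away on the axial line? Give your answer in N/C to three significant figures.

Dipole fields scale as 1/r³ in the far field.
The axial field is twice the equatorial field at the same r, so the geometry factor is 2/1.
E₂ = E₁ · (2/1) · (r₁/r₂)³ = 58.2 · 2 · (1.38/0.0766)³.
(r₁/r₂)³ = (18.02)³ = 5847.
E₂ ≈ 6.806×10⁵ N/C.

E ≈ 6.81×10⁵ N/C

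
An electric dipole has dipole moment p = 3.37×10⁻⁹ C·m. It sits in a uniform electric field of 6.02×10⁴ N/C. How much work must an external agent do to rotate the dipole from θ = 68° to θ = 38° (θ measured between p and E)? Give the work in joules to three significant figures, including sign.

W_ext = ΔU = U(θ₂) − U(θ₁) = −pE cosθ₂ − (−pE cosθ₁) = pE(cosθ₁ − cosθ₂).
W = (3.37×10⁻⁹)(6.02×10⁴)·(cos68° − cos38°) = (2.029×10⁻⁴)·(-0.4134) = -8.387×10⁻⁵ J.

W ≈ -8.39×10⁻⁵ J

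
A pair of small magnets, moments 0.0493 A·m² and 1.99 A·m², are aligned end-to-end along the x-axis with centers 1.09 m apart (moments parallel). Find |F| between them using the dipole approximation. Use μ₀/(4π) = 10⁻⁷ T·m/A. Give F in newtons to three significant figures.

On-axis B of dipole 1: B = (μ₀/4π)·2m₁/r³. Force on dipole 2: F = m₂·dB/dr.
dB/dr = −(μ₀/4π)·6m₁/r⁴, so |F| = (μ₀/4π)·6m₁m₂/r⁴.
F = 6(10⁻⁷)(0.0493)(1.99)/(1.09)⁴ = 4.170×10⁻⁸ N.

F ≈ 4.17×10⁻⁸ N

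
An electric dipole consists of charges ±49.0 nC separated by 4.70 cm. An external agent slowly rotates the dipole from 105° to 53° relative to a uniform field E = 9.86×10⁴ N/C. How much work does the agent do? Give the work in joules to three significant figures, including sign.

W ≈ -1.95×10⁻⁴ J

Dipole moment p = qd = (4.90×10⁻⁸ C)(0.0470 m) = 2.303×10⁻⁹ C·m.
W_ext = ΔU = U(θ₂) − U(θ₁) = −pE cosθ₂ − (−pE cosθ₁) = pE(cosθ₁ − cosθ₂).
W = (2.303×10⁻⁹)(9.86×10⁴)·(cos105° − cos53°) = (2.271×10⁻⁴)·(-0.8606) = -1.954×10⁻⁴ J.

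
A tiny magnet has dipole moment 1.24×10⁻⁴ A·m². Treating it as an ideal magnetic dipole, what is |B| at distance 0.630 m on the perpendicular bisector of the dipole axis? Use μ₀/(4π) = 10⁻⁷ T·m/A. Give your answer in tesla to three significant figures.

B ≈ 4.96×10⁻¹¹ T

In the equatorial plane B = (μ₀/4π)·m/r³ (half the axial value).
B = (10⁻⁷)·(1.24×10⁻⁴) / (0.630)³ = 4.959×10⁻¹¹ T.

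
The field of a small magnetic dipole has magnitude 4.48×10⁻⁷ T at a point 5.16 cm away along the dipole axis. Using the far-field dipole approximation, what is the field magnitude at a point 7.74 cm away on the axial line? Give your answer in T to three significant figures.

B ≈ 1.33×10⁻⁷ T

Dipole fields scale as 1/r³ in the far field; the geometry is the same at both points.
B₂ = B₁ · (r₁/r₂)³ = 4.48×10⁻⁷ · (5.16/7.74)³.
(r₁/r₂)³ = (0.6667)³ = 0.2963.
B₂ ≈ 1.327×10⁻⁷ T.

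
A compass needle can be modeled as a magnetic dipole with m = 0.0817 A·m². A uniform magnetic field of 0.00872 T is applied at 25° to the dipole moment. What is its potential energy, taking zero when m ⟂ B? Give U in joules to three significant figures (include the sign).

U ≈ -6.46×10⁻⁴ J

U = −m·B = −mB cosθ.
U = −(0.0817)(0.00872)·cos25° = -6.457×10⁻⁴ J.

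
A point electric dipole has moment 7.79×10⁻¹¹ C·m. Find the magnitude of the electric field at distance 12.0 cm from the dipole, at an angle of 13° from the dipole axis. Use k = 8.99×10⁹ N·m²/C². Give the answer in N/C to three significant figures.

E ≈ 795 N/C

At angle θ the dipole field magnitude is E = (kp/r³)·√(1 + 3cos²θ).
kp/r³ = (8.99×10⁹)(7.79×10⁻¹¹) / (0.120)³ = 405.3 N/C.
√(1 + 3cos²13°) = √(1 + 3·0.9494) = √3.8482 ≈ 1.9617.
E ≈ 405.3 × 1.962 = 795.0 N/C.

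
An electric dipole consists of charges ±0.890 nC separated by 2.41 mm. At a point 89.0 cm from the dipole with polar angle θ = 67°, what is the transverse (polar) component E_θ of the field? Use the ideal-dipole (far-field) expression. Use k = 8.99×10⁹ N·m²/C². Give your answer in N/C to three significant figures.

Dipole moment p = qd = (8.90×10⁻¹⁰ C)(0.00241 m) = 2.145×10⁻¹² C·m.
For a dipole, E_θ = (kp sinθ)/r³.
kp/r³ = (8.99×10⁹)(2.145×10⁻¹²)/(0.890)³ = 0.02735 N/C.
E_θ = 0.02735·sin67° = 0.02518 N/C.

E_θ ≈ 0.0252 N/C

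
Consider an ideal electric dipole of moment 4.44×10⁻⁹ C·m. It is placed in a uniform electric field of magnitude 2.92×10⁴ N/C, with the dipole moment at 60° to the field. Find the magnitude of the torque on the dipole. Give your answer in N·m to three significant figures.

τ ≈ 1.12×10⁻⁴ N·m

Torque on an electric dipole: τ = pE sinθ.
τ = (4.44×10⁻⁹)(2.92×10⁴)·sin60° = 1.123×10⁻⁴ N·m.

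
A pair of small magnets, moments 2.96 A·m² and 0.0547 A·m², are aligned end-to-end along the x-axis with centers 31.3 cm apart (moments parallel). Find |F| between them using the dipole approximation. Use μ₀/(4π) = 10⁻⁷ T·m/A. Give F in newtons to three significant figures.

F ≈ 1.01×10⁻⁵ N

On-axis B of dipole 1: B = (μ₀/4π)·2m₁/r³. Force on dipole 2: F = m₂·dB/dr.
dB/dr = −(μ₀/4π)·6m₁/r⁴, so |F| = (μ₀/4π)·6m₁m₂/r⁴.
F = 6(10⁻⁷)(2.96)(0.0547)/(0.313)⁴ = 1.012×10⁻⁵ N.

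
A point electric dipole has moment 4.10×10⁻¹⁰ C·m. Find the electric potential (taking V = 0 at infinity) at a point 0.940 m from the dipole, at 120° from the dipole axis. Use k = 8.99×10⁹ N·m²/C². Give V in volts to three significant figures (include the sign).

V ≈ -2.09 V

The dipole potential is V = kp cosθ / r².
V = (8.99×10⁹)(4.10×10⁻¹⁰)·cos120° / (0.940)² = -2.086 V.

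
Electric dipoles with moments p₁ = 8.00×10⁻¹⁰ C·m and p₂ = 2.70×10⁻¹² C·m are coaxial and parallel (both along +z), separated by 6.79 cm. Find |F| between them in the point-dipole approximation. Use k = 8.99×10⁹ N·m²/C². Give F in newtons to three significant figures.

On-axis field of dipole 1 at distance r: E = 2kp₁/r³. Force on dipole 2 is F = p₂·dE/dr (gradient along axis).
dE/dr = −6kp₁/r⁴, so |F| = 6kp₁p₂/r⁴ (attractive for aligned moments).
F = 6(8.99×10⁹)(8.00×10⁻¹⁰)(2.70×10⁻¹²)/(0.0679)⁴ = 5.481×10⁻⁶ N.

F ≈ 5.48×10⁻⁶ N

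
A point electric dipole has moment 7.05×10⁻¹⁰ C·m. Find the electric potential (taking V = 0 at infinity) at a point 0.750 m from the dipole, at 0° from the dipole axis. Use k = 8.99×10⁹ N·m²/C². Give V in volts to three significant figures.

V ≈ 11.3 V

The dipole potential is V = kp cosθ / r².
V = (8.99×10⁹)(7.05×10⁻¹⁰)·cos0° / (0.750)² = 11.27 V.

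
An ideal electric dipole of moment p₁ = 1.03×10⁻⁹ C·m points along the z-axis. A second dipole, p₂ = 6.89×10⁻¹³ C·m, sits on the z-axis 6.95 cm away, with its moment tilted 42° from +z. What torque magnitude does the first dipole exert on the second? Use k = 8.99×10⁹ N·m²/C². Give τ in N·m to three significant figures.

τ ≈ 2.54×10⁻⁸ N·m

The second dipole sits on the axis of the first, so the field there is axial: E₁ = 2kp₁/r³ along +z.
E₁ = 2(8.99×10⁹)(1.03×10⁻⁹)/(0.0695)³ = 5.517×10⁴ N/C.
Torque on the second dipole: τ = p₂ E₁ sinθ.
τ = (6.89×10⁻¹³)(5.517×10⁴)·sin42° = 2.543×10⁻⁸ N·m.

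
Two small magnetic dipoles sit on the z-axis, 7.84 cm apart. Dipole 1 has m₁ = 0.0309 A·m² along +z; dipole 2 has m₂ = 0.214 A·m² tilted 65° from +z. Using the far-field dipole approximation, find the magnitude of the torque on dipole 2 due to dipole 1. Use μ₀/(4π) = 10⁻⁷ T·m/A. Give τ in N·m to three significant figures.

τ ≈ 2.49×10⁻⁶ N·m

Dipole B is on the axis of dipole A, so B₁ there is axial: B₁ = (μ₀/4π)·2m₁/r³ along +z.
B₁ = 2(10⁻⁷)(0.0309)/(0.0784)³ = 1.282×10⁻⁵ T.
τ = m₂ B₁ sinθ.
τ = (0.214)(1.282×10⁻⁵)·sin65° = 2.487×10⁻⁶ N·m.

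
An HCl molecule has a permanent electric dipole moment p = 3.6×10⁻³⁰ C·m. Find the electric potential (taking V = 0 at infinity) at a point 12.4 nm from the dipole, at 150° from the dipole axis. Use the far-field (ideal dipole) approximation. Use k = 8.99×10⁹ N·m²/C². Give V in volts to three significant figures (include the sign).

The dipole potential is V = kp cosθ / r².
V = (8.99×10⁹)(3.60×10⁻³⁰)·cos150° / (1.24×10⁻⁸)² = -1.823×10⁻⁴ V.

V ≈ -1.82×10⁻⁴ V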